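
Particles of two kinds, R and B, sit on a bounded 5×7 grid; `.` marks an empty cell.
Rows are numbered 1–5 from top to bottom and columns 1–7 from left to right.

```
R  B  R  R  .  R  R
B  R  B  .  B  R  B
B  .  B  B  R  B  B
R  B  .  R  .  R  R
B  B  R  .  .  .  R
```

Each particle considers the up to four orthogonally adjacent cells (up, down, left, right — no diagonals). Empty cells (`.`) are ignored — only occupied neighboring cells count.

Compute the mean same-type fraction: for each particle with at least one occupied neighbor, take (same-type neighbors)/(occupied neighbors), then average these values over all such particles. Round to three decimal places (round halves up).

(1,1)R 0/2
(1,2)B 0/3
(1,3)R 1/3
(1,4)R 1/1
(1,6)R 2/2
(1,7)R 1/2
(2,1)B 1/3
(2,2)R 0/3
(2,3)B 1/3
(2,5)B 0/2
(2,6)R 1/4
(2,7)B 1/3
(3,1)B 1/2
(3,3)B 2/2
(3,4)B 1/3
(3,5)R 0/3
(3,6)B 1/4
(3,7)B 2/3
(4,1)R 0/3
(4,2)B 1/2
(4,4)R 0/1
(4,6)R 1/2
(4,7)R 2/3
(5,1)B 1/2
(5,2)B 2/3
(5,3)R 0/1
(5,7)R 1/1
Sum over 27 particles: 0/2 + 0/3 + 1/3 + 1/1 + 2/2 + 1/2 + 1/3 + 0/3 + 1/3 + 0/2 + 1/4 + 1/3 + 1/2 + 2/2 + 1/3 + 0/3 + 1/4 + 2/3 + 0/3 + 1/2 + 0/1 + 1/2 + 2/3 + 1/2 + 2/3 + 0/1 + 1/1 = 32/3; mean = 32/3 ÷ 27 = 32/81 = 0.395061… → 0.395.

0.395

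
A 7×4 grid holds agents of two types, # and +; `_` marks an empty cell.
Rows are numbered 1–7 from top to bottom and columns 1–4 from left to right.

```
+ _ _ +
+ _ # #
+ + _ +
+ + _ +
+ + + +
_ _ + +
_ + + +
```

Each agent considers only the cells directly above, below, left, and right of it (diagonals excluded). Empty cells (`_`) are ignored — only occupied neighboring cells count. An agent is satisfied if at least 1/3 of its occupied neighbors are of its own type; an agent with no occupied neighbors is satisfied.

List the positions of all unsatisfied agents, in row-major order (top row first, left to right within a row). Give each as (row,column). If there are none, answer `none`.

(1,4)

Row 1: (1,1)+ 1/1 satisfied · (1,4)+ 0/1 not
Row 2: (2,1)+ 2/2 satisfied · (2,3)# 1/1 satisfied · (2,4)# 1/3 satisfied
Row 3: (3,1)+ 3/3 satisfied · (3,2)+ 2/2 satisfied · (3,4)+ 1/2 satisfied
Row 4: (4,1)+ 3/3 satisfied · (4,2)+ 3/3 satisfied · (4,4)+ 2/2 satisfied
Row 5: (5,1)+ 2/2 satisfied · (5,2)+ 3/3 satisfied · (5,3)+ 3/3 satisfied · (5,4)+ 3/3 satisfied
Row 6: (6,3)+ 3/3 satisfied · (6,4)+ 3/3 satisfied
Row 7: (7,2)+ 1/1 satisfied · (7,3)+ 3/3 satisfied · (7,4)+ 2/2 satisfied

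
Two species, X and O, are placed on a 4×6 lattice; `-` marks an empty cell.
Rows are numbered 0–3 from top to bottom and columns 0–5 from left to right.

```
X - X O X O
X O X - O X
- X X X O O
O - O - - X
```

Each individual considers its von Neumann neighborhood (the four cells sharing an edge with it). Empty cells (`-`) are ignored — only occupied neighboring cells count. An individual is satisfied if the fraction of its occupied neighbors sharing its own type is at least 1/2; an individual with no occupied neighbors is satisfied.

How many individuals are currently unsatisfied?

Row 0: (0,0)X 1/1 ✓ · (0,2)X 1/2 ✓ · (0,3)O 0/2 ✗ · (0,4)X 0/3 ✗ · (0,5)O 0/2 ✗
Row 1: (1,0)X 1/2 ✓ · (1,1)O 0/3 ✗ · (1,2)X 2/3 ✓ · (1,4)O 1/3 ✗ · (1,5)X 0/3 ✗
Row 2: (2,1)X 1/2 ✓ · (2,2)X 3/4 ✓ · (2,3)X 1/2 ✓ · (2,4)O 2/3 ✓ · (2,5)O 1/3 ✗
Row 3: (3,0)O 0/0 ✓ · (3,2)O 0/1 ✗ · (3,5)X 0/1 ✗
Unsatisfied: (0,3), (0,4), (0,5), (1,1), (1,4), (1,5), (2,5), (3,2), (3,5) — 9 in total.

9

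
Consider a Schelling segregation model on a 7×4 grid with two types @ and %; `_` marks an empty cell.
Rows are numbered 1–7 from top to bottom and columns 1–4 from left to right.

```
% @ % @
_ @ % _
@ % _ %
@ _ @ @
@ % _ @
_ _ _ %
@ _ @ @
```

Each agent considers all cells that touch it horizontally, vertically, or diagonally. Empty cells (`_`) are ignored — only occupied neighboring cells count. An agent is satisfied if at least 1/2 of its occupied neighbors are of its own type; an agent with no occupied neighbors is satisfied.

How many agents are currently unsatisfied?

10

(1,1)% 0/2 not
(1,2)@ 1/4 not
(1,3)% 1/4 not
(1,4)@ 0/2 not
(2,2)@ 2/6 not
(2,3)% 3/6 satisfied
(3,1)@ 2/3 satisfied
(3,2)% 1/5 not
(3,4)% 1/3 not
(4,1)@ 2/4 satisfied
(4,3)@ 2/5 not
(4,4)@ 2/3 satisfied
(5,1)@ 1/2 satisfied
(5,2)% 0/3 not
(5,4)@ 2/3 satisfied
(6,4)% 0/3 not
(7,1)@ 0/0 satisfied
(7,3)@ 1/2 satisfied
(7,4)@ 1/2 satisfied
Unsatisfied: (1,1), (1,2), (1,3), (1,4), (2,2), (3,2), (3,4), (4,3), (5,2), (6,4) — 10 in total.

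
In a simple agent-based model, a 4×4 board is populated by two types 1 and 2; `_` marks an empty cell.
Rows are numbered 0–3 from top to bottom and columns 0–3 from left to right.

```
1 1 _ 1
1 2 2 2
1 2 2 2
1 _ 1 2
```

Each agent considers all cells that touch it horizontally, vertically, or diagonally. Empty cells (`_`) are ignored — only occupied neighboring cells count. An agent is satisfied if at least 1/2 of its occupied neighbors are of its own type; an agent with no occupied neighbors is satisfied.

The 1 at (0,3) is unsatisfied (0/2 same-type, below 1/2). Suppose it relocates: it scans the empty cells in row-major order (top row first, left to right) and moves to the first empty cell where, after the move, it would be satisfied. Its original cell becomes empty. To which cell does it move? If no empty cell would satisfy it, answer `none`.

(3,1)

Vacating (0,3). Empty cells in order:
  (0,2): 1/4 same-type → still unsatisfied.
  (3,1): 3/5 same-type → satisfied — stop here.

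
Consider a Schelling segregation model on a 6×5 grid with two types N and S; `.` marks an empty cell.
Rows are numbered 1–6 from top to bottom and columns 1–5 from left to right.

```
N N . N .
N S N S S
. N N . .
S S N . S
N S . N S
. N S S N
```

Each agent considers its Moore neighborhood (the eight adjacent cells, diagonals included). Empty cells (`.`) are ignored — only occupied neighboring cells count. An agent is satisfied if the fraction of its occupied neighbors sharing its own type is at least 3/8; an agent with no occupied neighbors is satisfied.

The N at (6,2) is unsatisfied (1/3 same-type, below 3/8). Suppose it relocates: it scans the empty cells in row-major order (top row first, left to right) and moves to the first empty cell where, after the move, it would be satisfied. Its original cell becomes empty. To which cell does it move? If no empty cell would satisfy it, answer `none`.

(1,3)

Vacating (6,2). Empty cells in order:
  (1,3): 3/5 same-type → satisfied — stop here.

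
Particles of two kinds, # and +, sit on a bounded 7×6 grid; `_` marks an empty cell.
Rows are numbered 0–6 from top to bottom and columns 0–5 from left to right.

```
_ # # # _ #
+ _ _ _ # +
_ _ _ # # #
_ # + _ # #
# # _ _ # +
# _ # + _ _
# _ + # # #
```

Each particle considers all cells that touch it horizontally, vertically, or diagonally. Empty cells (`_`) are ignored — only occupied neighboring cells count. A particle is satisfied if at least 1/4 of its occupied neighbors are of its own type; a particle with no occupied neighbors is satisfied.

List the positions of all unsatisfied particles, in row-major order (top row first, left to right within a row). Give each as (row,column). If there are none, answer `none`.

(1,0), (1,5), (3,2), (4,5), (5,3)

Row 0: (0,1)# 1/2 satisfied · (0,2)# 2/2 satisfied · (0,3)# 2/2 satisfied · (0,5)# 1/2 satisfied
Row 1: (1,0)+ 0/1 not · (1,4)# 5/6 satisfied · (1,5)+ 0/4 not
Row 2: (2,3)# 3/4 satisfied · (2,4)# 5/6 satisfied · (2,5)# 4/5 satisfied
Row 3: (3,1)# 2/3 satisfied · (3,2)+ 0/3 not · (3,4)# 5/6 satisfied · (3,5)# 4/5 satisfied
Row 4: (4,0)# 3/3 satisfied · (4,1)# 4/5 satisfied · (4,4)# 2/4 satisfied · (4,5)+ 0/3 not
Row 5: (5,0)# 3/3 satisfied · (5,2)# 2/4 satisfied · (5,3)+ 1/5 not
Row 6: (6,0)# 1/1 satisfied · (6,2)+ 1/3 satisfied · (6,3)# 2/4 satisfied · (6,4)# 2/3 satisfied · (6,5)# 1/1 satisfied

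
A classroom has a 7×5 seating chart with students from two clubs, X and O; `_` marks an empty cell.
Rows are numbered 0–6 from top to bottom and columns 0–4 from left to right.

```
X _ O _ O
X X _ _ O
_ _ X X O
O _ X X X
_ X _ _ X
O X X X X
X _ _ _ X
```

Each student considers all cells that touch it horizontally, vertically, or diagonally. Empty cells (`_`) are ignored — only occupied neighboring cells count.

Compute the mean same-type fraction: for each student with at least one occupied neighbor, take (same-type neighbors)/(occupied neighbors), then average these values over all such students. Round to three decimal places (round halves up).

0.717

Row 0: (0,0)X 2/2 · (0,2)O 0/1 · (0,4)O 1/1
Row 1: (1,0)X 2/2 · (1,1)X 3/4 · (1,4)O 2/3
Row 2: (2,2)X 4/4 · (2,3)X 4/6 · (2,4)O 1/4
Row 3: (3,0)O 0/1 · (3,2)X 4/4 · (3,3)X 5/6 · (3,4)X 3/4
Row 4: (4,1)X 3/5 · (4,4)X 4/4
Row 5: (5,0)O 0/3 · (5,1)X 3/4 · (5,2)X 3/3 · (5,3)X 4/4 · (5,4)X 3/3
Row 6: (6,0)X 1/2 · (6,4)X 2/2
Sum over 22 students: 2/2 + 0/1 + 1/1 + 2/2 + 3/4 + 2/3 + 4/4 + 4/6 + 1/4 + 0/1 + 4/4 + 5/6 + 3/4 + 3/5 + 4/4 + 0/3 + 3/4 + 3/3 + 4/4 + 3/3 + 1/2 + 2/2 = 473/30; mean = 473/30 ÷ 22 = 43/60 = 0.716666… → 0.717.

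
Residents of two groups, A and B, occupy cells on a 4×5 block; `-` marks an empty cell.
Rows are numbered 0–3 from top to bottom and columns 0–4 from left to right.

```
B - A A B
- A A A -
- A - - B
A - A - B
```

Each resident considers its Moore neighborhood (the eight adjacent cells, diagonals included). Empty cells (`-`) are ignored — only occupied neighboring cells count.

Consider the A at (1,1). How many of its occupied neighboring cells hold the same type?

Occupied neighbors of (1,1): (0,0)=B, (0,2)=A, (1,2)=A, (2,1)=A.
Same type (A): 3 of 4.

3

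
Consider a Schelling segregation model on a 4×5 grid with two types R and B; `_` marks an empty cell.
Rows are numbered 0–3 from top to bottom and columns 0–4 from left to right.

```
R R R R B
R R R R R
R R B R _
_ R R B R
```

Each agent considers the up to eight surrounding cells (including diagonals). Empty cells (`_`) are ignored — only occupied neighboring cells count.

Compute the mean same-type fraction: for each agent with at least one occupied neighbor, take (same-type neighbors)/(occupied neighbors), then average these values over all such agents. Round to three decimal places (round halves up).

0.712

Row 0: (0,0)R 3/3 · (0,1)R 5/5 · (0,2)R 5/5 · (0,3)R 4/5 · (0,4)B 0/3
Row 1: (1,0)R 5/5 · (1,1)R 7/8 · (1,2)R 7/8 · (1,3)R 5/7 · (1,4)R 3/4
Row 2: (2,0)R 4/4 · (2,1)R 6/7 · (2,2)B 1/8 · (2,3)R 5/7
Row 3: (3,1)R 3/4 · (3,2)R 3/5 · (3,3)B 1/4 · (3,4)R 1/2
Sum over 18 agents: 3/3 + 5/5 + 5/5 + 4/5 + 0/3 + 5/5 + 7/8 + 7/8 + 5/7 + 3/4 + 4/4 + 6/7 + 1/8 + 5/7 + 3/4 + 3/5 + 1/4 + 1/2 = 3587/280; mean = 3587/280 ÷ 18 = 3587/5040 = 0.711706… → 0.712.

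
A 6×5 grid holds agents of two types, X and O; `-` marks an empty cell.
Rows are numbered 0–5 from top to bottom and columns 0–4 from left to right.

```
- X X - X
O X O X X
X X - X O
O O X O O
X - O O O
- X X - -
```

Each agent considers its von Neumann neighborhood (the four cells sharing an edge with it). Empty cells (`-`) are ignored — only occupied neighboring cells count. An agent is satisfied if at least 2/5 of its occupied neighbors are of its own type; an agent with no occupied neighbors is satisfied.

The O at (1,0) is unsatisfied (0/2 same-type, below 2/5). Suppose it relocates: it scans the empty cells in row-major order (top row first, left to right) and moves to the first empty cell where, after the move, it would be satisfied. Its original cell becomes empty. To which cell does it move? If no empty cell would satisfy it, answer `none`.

Vacating (1,0). Empty cells in order:
  (0,0): 0/1 same-type → still unsatisfied.
  (0,3): 0/3 same-type → still unsatisfied.
  (2,2): 1/4 same-type → still unsatisfied.
  (4,1): 2/4 same-type → satisfied — stop here.

(4,1)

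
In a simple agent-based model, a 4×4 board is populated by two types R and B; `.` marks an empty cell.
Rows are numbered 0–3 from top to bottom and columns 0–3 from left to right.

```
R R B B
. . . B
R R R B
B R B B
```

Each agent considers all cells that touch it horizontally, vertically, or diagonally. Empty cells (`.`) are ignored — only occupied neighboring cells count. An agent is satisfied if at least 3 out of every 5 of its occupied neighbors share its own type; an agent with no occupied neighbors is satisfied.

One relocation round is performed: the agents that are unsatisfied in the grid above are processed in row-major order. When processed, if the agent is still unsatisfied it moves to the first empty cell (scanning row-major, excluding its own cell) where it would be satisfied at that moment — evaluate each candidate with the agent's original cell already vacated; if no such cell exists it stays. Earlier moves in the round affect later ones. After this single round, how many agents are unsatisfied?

Initially unsatisfied (in order): (0,1), (2,2), (3,0), (3,2).
  (0,1) → (1,0).
  (2,2) → (0,1).
  (3,0) → (1,2).
  (3,2) → (2,2).
Resulting grid:
R R B B
R . B B
R R B B
. R . B
Unsatisfied now: (0,1).

1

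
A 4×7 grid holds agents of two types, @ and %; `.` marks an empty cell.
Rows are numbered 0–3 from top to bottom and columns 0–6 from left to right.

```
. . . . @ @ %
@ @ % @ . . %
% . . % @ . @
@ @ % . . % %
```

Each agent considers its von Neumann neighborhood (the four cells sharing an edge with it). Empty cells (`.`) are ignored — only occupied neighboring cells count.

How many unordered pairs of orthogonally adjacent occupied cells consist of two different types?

10

Scan each occupied cell's neighbors to the right and below so each pair is counted once.
From row 0: 1 unlike of 3 pairs (running 1/3).
From row 1: 5 unlike of 6 pairs (running 6/9).
From row 2: 3 unlike of 3 pairs (running 9/12).
From row 3: 1 unlike of 3 pairs (running 10/15).
Total adjacent occupied pairs: 15; unlike-type pairs: 10.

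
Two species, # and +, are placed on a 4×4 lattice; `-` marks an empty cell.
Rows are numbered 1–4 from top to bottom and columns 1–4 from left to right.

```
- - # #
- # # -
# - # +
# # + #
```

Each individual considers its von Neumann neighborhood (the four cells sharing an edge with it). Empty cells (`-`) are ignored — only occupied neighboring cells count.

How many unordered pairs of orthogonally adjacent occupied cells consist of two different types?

Scan each occupied cell's neighbors to the right and below so each pair is counted once.
From row 1: 0 unlike of 2 pairs (running 0/2).
From row 2: 0 unlike of 2 pairs (running 0/4).
From row 3: 3 unlike of 4 pairs (running 3/8).
From row 4: 2 unlike of 3 pairs (running 5/11).
Total adjacent occupied pairs: 11; unlike-type pairs: 5.

5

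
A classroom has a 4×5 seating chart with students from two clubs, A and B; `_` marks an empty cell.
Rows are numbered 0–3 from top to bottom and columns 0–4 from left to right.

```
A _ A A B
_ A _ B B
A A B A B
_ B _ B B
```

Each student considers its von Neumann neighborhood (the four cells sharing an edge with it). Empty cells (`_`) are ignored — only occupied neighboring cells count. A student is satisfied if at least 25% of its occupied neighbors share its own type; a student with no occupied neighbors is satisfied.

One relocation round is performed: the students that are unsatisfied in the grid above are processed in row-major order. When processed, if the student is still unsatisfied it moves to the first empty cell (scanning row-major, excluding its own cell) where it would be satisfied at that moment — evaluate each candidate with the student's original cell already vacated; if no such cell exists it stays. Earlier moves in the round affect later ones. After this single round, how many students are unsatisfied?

0

Initially unsatisfied (in order): (2,2), (2,3), (3,1).
  (2,2) → (1,2).
  (2,3) → (0,1).
  (3,1) → (2,2).
Resulting grid:
A A A A B
_ A B B B
A A B _ B
_ _ _ B B
All satisfied now.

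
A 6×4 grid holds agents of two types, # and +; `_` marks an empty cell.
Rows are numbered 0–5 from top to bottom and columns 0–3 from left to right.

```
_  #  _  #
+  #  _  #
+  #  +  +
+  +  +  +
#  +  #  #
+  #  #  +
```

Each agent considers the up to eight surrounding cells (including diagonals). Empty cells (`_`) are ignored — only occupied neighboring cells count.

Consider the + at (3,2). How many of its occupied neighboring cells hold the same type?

Occupied neighbors of (3,2): (2,1)=#, (2,2)=+, (2,3)=+, (3,1)=+, (3,3)=+, (4,1)=+, (4,2)=#, (4,3)=#.
Same type (+): 5 of 8.

5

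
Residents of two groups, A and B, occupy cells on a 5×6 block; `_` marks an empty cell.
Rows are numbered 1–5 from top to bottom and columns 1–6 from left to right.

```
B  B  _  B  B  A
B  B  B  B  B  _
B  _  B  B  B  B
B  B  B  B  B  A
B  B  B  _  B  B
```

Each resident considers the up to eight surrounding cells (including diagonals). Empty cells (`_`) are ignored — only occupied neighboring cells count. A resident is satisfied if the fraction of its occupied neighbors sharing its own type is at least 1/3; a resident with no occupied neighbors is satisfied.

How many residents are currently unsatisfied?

Row 1: (1,1)B 3/3 ✓ · (1,2)B 4/4 ✓ · (1,4)B 4/4 ✓ · (1,5)B 3/4 ✓ · (1,6)A 0/2 ✗
Row 2: (2,1)B 4/4 ✓ · (2,2)B 6/6 ✓ · (2,3)B 6/6 ✓ · (2,4)B 7/7 ✓ · (2,5)B 6/7 ✓
Row 3: (3,1)B 4/4 ✓ · (3,3)B 7/7 ✓ · (3,4)B 8/8 ✓ · (3,5)B 6/7 ✓ · (3,6)B 3/4 ✓
Row 4: (4,1)B 4/4 ✓ · (4,2)B 7/7 ✓ · (4,3)B 6/6 ✓ · (4,4)B 7/7 ✓ · (4,5)B 6/7 ✓ · (4,6)A 0/5 ✗
Row 5: (5,1)B 3/3 ✓ · (5,2)B 5/5 ✓ · (5,3)B 4/4 ✓ · (5,5)B 3/4 ✓ · (5,6)B 2/3 ✓
Unsatisfied: (1,6), (4,6) — 2 in total.

2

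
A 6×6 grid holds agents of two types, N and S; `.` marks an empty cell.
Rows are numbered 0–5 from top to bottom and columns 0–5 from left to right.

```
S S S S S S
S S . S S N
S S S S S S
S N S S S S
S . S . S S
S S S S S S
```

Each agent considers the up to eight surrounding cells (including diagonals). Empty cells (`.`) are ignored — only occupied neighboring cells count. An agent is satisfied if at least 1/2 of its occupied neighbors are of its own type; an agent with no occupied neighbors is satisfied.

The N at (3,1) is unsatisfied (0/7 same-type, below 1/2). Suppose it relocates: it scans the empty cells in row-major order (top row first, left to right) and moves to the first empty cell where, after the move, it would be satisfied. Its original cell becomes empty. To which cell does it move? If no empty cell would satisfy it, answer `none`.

none

Vacating (3,1). Empty cells in order:
  (1,2): 0/8 same-type → still unsatisfied.
  (4,1): 0/7 same-type → still unsatisfied.
  (4,3): 0/8 same-type → still unsatisfied.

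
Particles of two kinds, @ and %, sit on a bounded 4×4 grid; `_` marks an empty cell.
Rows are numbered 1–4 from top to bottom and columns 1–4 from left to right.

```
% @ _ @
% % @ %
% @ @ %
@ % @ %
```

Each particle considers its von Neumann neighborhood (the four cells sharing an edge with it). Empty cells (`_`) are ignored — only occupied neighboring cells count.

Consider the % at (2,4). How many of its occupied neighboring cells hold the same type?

1

Occupied neighbors of (2,4): (1,4)=@, (3,4)=%, (2,3)=@.
Same type (%): 1 of 3.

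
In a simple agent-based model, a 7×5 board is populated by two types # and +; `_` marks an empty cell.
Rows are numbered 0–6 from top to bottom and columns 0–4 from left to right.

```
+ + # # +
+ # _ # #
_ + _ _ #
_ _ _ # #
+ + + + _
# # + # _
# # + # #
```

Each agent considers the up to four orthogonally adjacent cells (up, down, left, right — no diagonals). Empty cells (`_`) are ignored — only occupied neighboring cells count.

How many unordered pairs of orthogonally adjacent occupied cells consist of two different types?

14

Scan each occupied cell's neighbors to the right and below so each pair is counted once.
From row 0: 4 unlike of 8 pairs (running 4/8).
From row 1: 2 unlike of 4 pairs (running 6/12).
From row 2: 0 unlike of 1 pairs (running 6/13).
From row 3: 1 unlike of 2 pairs (running 7/15).
From row 4: 3 unlike of 7 pairs (running 10/22).
From row 5: 2 unlike of 7 pairs (running 12/29).
From row 6: 2 unlike of 4 pairs (running 14/33).
Total adjacent occupied pairs: 33; unlike-type pairs: 14.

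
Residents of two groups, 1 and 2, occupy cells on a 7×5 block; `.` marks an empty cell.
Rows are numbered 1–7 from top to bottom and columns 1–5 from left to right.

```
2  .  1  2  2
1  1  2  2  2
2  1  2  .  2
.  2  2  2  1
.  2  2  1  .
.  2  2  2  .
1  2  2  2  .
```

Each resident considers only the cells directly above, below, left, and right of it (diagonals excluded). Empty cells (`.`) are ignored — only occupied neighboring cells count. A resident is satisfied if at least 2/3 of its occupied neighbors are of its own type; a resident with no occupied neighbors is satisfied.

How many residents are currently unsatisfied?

(1,1)2 0/1 not
(1,3)1 0/2 not
(1,4)2 2/3 satisfied
(1,5)2 2/2 satisfied
(2,1)1 1/3 not
(2,2)1 2/3 satisfied
(2,3)2 2/4 not
(2,4)2 3/3 satisfied
(2,5)2 3/3 satisfied
(3,1)2 0/2 not
(3,2)1 1/4 not
(3,3)2 2/3 satisfied
(3,5)2 1/2 not
(4,2)2 2/3 satisfied
(4,3)2 4/4 satisfied
(4,4)2 1/3 not
(4,5)1 0/2 not
(5,2)2 3/3 satisfied
(5,3)2 3/4 satisfied
(5,4)1 0/3 not
(6,2)2 3/3 satisfied
(6,3)2 4/4 satisfied
(6,4)2 2/3 satisfied
(7,1)1 0/1 not
(7,2)2 2/3 satisfied
(7,3)2 3/3 satisfied
(7,4)2 2/2 satisfied
Unsatisfied: (1,1), (1,3), (2,1), (2,3), (3,1), (3,2), (3,5), (4,4), (4,5), (5,4), (7,1) — 11 in total.

11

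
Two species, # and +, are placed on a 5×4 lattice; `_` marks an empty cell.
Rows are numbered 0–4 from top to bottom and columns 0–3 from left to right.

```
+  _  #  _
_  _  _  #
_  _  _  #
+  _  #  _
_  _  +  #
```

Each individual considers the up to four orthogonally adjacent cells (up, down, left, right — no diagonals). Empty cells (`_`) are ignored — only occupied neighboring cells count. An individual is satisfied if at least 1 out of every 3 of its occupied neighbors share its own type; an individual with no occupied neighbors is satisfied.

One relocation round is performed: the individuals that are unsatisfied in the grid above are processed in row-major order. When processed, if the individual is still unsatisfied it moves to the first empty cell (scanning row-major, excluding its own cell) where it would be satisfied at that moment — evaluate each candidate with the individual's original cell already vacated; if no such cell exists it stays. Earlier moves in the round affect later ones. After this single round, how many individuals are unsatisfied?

Initially unsatisfied (in order): (3,2), (4,2), (4,3).
  (3,2) → (0,1).
  (4,2) → (1,0).
  (4,3): now satisfied by earlier moves; stays.
Resulting grid:
+ # # _
+ _ _ #
_ _ _ #
+ _ _ _
_ _ _ #
All satisfied now.

0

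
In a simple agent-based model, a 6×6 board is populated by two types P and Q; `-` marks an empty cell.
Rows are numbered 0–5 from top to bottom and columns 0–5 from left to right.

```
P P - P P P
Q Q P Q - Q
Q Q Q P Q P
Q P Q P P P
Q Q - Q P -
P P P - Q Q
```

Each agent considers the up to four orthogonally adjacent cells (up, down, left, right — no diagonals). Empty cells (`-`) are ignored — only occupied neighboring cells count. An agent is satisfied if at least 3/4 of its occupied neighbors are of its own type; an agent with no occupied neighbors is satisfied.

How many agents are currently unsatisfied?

24

(0,0)P 1/2 ✗
(0,1)P 1/2 ✗
(0,3)P 1/2 ✗
(0,4)P 2/2 ✓
(0,5)P 1/2 ✗
(1,0)Q 2/3 ✗
(1,1)Q 2/4 ✗
(1,2)P 0/3 ✗
(1,3)Q 0/3 ✗
(1,5)Q 0/2 ✗
(2,0)Q 3/3 ✓
(2,1)Q 3/4 ✓
(2,2)Q 2/4 ✗
(2,3)P 1/4 ✗
(2,4)Q 0/3 ✗
(2,5)P 1/3 ✗
(3,0)Q 2/3 ✗
(3,1)P 0/4 ✗
(3,2)Q 1/3 ✗
(3,3)P 2/4 ✗
(3,4)P 3/4 ✓
(3,5)P 2/2 ✓
(4,0)Q 2/3 ✗
(4,1)Q 1/3 ✗
(4,3)Q 0/2 ✗
(4,4)P 1/3 ✗
(5,0)P 1/2 ✗
(5,1)P 2/3 ✗
(5,2)P 1/1 ✓
(5,4)Q 1/2 ✗
(5,5)Q 1/1 ✓
Unsatisfied: (0,0), (0,1), (0,3), (0,5), (1,0), (1,1), (1,2), (1,3), (1,5), (2,2), (2,3), (2,4), (2,5), (3,0), (3,1), (3,2), (3,3), (4,0), (4,1), (4,3), (4,4), (5,0), (5,1), (5,4) — 24 in total.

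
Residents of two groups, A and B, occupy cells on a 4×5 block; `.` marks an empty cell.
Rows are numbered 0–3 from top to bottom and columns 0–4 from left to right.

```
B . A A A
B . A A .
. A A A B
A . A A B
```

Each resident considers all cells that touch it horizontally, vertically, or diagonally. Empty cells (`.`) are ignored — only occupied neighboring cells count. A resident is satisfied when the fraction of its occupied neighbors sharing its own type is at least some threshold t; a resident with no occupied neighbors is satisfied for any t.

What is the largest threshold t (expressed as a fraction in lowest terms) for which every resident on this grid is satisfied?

1/4

Row 0: (0,0)B 1/1 · (0,2)A 3/3 · (0,3)A 4/4 · (0,4)A 2/2
Row 1: (1,0)B 1/2 · (1,2)A 6/6 · (1,3)A 6/7
Row 2: (2,1)A 4/5 · (2,2)A 6/6 · (2,3)A 5/7 · (2,4)B 1/4
Row 3: (3,0)A 1/1 · (3,2)A 4/4 · (3,3)A 3/5 · (3,4)B 1/3
The smallest same-type fraction is 1/4 at (2,4), which reduces to 1/4. Any threshold above that leaves this resident unsatisfied.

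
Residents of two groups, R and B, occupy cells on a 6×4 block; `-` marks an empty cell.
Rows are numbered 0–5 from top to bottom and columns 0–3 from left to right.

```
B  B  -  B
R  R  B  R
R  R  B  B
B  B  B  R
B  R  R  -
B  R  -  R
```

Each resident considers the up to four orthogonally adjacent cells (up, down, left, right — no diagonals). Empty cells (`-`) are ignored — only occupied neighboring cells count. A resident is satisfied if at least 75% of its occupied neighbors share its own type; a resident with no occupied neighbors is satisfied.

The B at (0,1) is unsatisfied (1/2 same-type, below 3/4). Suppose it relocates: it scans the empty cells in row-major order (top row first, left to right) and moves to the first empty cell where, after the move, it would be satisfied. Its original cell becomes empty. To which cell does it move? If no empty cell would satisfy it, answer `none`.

(0,2)

Vacating (0,1). Empty cells in order:
  (0,2): 2/2 same-type → satisfied — stop here.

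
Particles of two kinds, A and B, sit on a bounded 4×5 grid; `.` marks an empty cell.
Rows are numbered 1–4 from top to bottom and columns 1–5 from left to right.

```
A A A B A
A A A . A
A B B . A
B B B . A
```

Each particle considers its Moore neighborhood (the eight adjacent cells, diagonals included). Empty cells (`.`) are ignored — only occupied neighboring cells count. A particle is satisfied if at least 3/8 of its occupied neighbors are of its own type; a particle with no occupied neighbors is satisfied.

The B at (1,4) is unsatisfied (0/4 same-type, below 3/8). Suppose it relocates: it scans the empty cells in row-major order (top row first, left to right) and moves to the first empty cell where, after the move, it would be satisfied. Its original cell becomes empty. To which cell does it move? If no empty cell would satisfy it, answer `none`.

Vacating (1,4). Empty cells in order:
  (2,4): 1/6 same-type → still unsatisfied.
  (3,4): 2/6 same-type → still unsatisfied.
  (4,4): 2/4 same-type → satisfied — stop here.

(4,4)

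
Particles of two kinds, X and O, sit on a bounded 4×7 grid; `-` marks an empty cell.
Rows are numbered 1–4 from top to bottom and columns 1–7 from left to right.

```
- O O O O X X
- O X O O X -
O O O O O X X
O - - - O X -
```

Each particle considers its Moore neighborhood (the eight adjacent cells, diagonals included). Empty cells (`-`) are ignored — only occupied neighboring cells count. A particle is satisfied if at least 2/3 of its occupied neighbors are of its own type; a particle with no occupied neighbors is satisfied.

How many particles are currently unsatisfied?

(1,2)O 2/3 satisfied
(1,3)O 4/5 satisfied
(1,4)O 4/5 satisfied
(1,5)O 3/5 not
(1,6)X 2/4 not
(1,7)X 2/2 satisfied
(2,2)O 5/6 satisfied
(2,3)X 0/8 not
(2,4)O 7/8 satisfied
(2,5)O 5/8 not
(2,6)X 4/7 not
(3,1)O 3/3 satisfied
(3,2)O 4/5 satisfied
(3,3)O 4/5 satisfied
(3,4)O 5/6 satisfied
(3,5)O 4/7 not
(3,6)X 3/6 not
(3,7)X 3/3 satisfied
(4,1)O 2/2 satisfied
(4,5)O 2/4 not
(4,6)X 2/4 not
Unsatisfied: (1,5), (1,6), (2,3), (2,5), (2,6), (3,5), (3,6), (4,5), (4,6) — 9 in total.

9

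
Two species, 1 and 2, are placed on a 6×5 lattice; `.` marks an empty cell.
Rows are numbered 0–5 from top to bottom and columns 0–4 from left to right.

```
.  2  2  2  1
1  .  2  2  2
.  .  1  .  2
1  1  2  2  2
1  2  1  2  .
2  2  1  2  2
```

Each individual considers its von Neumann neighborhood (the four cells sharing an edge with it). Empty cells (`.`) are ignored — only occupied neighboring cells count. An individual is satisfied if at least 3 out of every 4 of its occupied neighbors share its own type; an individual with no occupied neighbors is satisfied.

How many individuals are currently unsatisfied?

(0,1)2 1/1 satisfied
(0,2)2 3/3 satisfied
(0,3)2 2/3 not
(0,4)1 0/2 not
(1,0)1 0/0 satisfied
(1,2)2 2/3 not
(1,3)2 3/3 satisfied
(1,4)2 2/3 not
(2,2)1 0/2 not
(2,4)2 2/2 satisfied
(3,0)1 2/2 satisfied
(3,1)1 1/3 not
(3,2)2 1/4 not
(3,3)2 3/3 satisfied
(3,4)2 2/2 satisfied
(4,0)1 1/3 not
(4,1)2 1/4 not
(4,2)1 1/4 not
(4,3)2 2/3 not
(5,0)2 1/2 not
(5,1)2 2/3 not
(5,2)1 1/3 not
(5,3)2 2/3 not
(5,4)2 1/1 satisfied
Unsatisfied: (0,3), (0,4), (1,2), (1,4), (2,2), (3,1), (3,2), (4,0), (4,1), (4,2), (4,3), (5,0), (5,1), (5,2), (5,3) — 15 in total.

15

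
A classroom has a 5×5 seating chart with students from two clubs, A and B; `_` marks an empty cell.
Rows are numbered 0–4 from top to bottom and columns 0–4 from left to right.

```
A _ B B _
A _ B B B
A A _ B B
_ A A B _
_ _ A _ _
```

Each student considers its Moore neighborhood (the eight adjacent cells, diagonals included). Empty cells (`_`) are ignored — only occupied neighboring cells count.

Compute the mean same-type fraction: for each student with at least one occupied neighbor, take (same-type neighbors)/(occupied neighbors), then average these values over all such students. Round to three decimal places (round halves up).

(0,0)A 1/1
(0,2)B 3/3
(0,3)B 4/4
(1,0)A 3/3
(1,2)B 4/5
(1,3)B 6/6
(1,4)B 4/4
(2,0)A 3/3
(2,1)A 4/5
(2,3)B 5/6
(2,4)B 4/4
(3,1)A 4/4
(3,2)A 3/5
(3,3)B 2/4
(4,2)A 2/3
Sum over 15 students: 1/1 + 3/3 + 4/4 + 3/3 + 4/5 + 6/6 + 4/4 + 3/3 + 4/5 + 5/6 + 4/4 + 4/4 + 3/5 + 2/4 + 2/3 = 66/5; mean = 66/5 ÷ 15 = 22/25 = 0.88 → 0.880.

0.880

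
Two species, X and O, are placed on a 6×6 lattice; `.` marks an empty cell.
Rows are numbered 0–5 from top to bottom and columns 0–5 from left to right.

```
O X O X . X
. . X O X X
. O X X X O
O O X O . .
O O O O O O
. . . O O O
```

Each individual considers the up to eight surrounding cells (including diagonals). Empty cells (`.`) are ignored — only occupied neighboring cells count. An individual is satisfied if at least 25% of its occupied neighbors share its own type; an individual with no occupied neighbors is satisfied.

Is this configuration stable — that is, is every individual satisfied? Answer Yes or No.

(0,0)O 0/1 ✗
(0,1)X 1/3 ✓
(0,2)O 1/4 ✓
(0,3)X 2/4 ✓
(0,5)X 2/2 ✓
(1,2)X 4/7 ✓
(1,3)O 1/7 ✗
(1,4)X 5/7 ✓
(1,5)X 3/4 ✓
(2,1)O 2/5 ✓
(2,2)X 3/7 ✓
(2,3)X 5/7 ✓
(2,4)X 3/6 ✓
(2,5)O 0/3 ✗
(3,0)O 4/4 ✓
(3,1)O 5/7 ✓
(3,2)X 2/8 ✓
(3,3)O 3/7 ✓
(4,0)O 3/3 ✓
(4,1)O 4/5 ✓
(4,2)O 5/6 ✓
(4,3)O 5/6 ✓
(4,4)O 6/6 ✓
(4,5)O 3/3 ✓
(5,3)O 4/4 ✓
(5,4)O 5/5 ✓
(5,5)O 3/3 ✓
For instance (0,0) has only 0/1 same-type neighbors, below 1/4.

No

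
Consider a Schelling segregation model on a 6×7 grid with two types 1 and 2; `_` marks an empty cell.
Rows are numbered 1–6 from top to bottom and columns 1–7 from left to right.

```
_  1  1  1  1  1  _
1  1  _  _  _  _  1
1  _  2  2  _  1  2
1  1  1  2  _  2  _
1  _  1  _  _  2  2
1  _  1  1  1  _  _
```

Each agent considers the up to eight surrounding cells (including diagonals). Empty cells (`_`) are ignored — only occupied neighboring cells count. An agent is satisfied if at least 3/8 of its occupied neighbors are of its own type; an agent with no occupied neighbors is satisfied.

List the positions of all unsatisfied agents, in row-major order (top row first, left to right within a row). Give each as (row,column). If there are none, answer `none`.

(3,6), (3,7)

Row 1: (1,2)1 3/3 satisfied · (1,3)1 3/3 satisfied · (1,4)1 2/2 satisfied · (1,5)1 2/2 satisfied · (1,6)1 2/2 satisfied
Row 2: (2,1)1 3/3 satisfied · (2,2)1 4/5 satisfied · (2,7)1 2/3 satisfied
Row 3: (3,1)1 4/4 satisfied · (3,3)2 2/5 satisfied · (3,4)2 2/3 satisfied · (3,6)1 1/3 not · (3,7)2 1/3 not
Row 4: (4,1)1 3/3 satisfied · (4,2)1 5/6 satisfied · (4,3)1 2/5 satisfied · (4,4)2 2/4 satisfied · (4,6)2 3/4 satisfied
Row 5: (5,1)1 3/3 satisfied · (5,3)1 4/5 satisfied · (5,6)2 2/3 satisfied · (5,7)2 2/2 satisfied
Row 6: (6,1)1 1/1 satisfied · (6,3)1 2/2 satisfied · (6,4)1 3/3 satisfied · (6,5)1 1/2 satisfied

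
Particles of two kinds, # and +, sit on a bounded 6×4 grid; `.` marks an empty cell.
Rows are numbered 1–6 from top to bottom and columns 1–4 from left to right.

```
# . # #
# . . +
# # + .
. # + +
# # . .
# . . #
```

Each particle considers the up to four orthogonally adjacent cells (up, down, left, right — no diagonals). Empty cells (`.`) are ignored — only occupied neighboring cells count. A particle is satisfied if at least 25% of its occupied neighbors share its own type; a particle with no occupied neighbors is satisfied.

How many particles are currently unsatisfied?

1

Row 1: (1,1)# 1/1 satisfied · (1,3)# 1/1 satisfied · (1,4)# 1/2 satisfied
Row 2: (2,1)# 2/2 satisfied · (2,4)+ 0/1 not
Row 3: (3,1)# 2/2 satisfied · (3,2)# 2/3 satisfied · (3,3)+ 1/2 satisfied
Row 4: (4,2)# 2/3 satisfied · (4,3)+ 2/3 satisfied · (4,4)+ 1/1 satisfied
Row 5: (5,1)# 2/2 satisfied · (5,2)# 2/2 satisfied
Row 6: (6,1)# 1/1 satisfied · (6,4)# 0/0 satisfied
Unsatisfied: (2,4) — 1 in total.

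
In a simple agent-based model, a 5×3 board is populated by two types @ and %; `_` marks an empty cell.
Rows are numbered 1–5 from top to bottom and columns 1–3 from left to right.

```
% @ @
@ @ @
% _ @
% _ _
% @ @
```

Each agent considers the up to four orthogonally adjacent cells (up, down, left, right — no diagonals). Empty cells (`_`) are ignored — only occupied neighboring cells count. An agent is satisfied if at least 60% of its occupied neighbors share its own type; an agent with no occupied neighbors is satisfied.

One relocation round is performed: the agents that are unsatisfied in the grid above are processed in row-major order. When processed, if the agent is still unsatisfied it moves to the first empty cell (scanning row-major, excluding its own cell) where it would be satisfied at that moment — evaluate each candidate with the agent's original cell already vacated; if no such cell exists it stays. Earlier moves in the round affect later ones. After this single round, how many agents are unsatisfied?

Initially unsatisfied (in order): (1,1), (2,1), (3,1), (5,1), (5,2).
  (1,1): no empty cell satisfies it; stays.
  (2,1) → (3,2).
  (3,1): no empty cell satisfies it; stays.
  (5,1) → (2,1).
  (5,2): now satisfied by earlier moves; stays.
Resulting grid:
% @ @
% @ @
% @ @
% _ _
_ @ @
Unsatisfied now: (1,1).

1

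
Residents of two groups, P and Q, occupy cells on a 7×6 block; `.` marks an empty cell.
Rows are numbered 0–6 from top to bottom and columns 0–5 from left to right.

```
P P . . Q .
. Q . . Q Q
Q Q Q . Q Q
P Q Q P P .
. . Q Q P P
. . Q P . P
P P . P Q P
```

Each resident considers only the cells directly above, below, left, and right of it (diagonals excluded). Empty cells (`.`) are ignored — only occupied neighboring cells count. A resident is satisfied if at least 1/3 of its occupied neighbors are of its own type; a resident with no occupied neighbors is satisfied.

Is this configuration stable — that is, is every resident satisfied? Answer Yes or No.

Row 0: (0,0)P 1/1 ok · (0,1)P 1/2 ok · (0,4)Q 1/1 ok
Row 1: (1,1)Q 1/2 ok · (1,4)Q 3/3 ok · (1,5)Q 2/2 ok
Row 2: (2,0)Q 1/2 ok · (2,1)Q 4/4 ok · (2,2)Q 2/2 ok · (2,4)Q 2/3 ok · (2,5)Q 2/2 ok
Row 3: (3,0)P 0/2 unhappy · (3,1)Q 2/3 ok · (3,2)Q 3/4 ok · (3,3)P 1/3 ok · (3,4)P 2/3 ok
Row 4: (4,2)Q 3/3 ok · (4,3)Q 1/4 unhappy · (4,4)P 2/3 ok · (4,5)P 2/2 ok
Row 5: (5,2)Q 1/2 ok · (5,3)P 1/3 ok · (5,5)P 2/2 ok
Row 6: (6,0)P 1/1 ok · (6,1)P 1/1 ok · (6,3)P 1/2 ok · (6,4)Q 0/2 unhappy · (6,5)P 1/2 ok
For instance (3,0) has only 0/2 same-type neighbors, below 1/3.

No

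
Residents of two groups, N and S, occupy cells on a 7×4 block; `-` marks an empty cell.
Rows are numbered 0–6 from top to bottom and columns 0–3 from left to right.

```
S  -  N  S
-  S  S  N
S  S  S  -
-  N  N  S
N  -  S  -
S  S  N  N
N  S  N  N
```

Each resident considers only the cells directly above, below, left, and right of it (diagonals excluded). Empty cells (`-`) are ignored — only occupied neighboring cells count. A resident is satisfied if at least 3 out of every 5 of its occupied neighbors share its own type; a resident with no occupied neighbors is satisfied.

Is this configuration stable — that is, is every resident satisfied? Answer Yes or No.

No

Row 0: (0,0)S 0/0 ok · (0,2)N 0/2 unhappy · (0,3)S 0/2 unhappy
Row 1: (1,1)S 2/2 ok · (1,2)S 2/4 unhappy · (1,3)N 0/2 unhappy
Row 2: (2,0)S 1/1 ok · (2,1)S 3/4 ok · (2,2)S 2/3 ok
Row 3: (3,1)N 1/2 unhappy · (3,2)N 1/4 unhappy · (3,3)S 0/1 unhappy
Row 4: (4,0)N 0/1 unhappy · (4,2)S 0/2 unhappy
Row 5: (5,0)S 1/3 unhappy · (5,1)S 2/3 ok · (5,2)N 2/4 unhappy · (5,3)N 2/2 ok
Row 6: (6,0)N 0/2 unhappy · (6,1)S 1/3 unhappy · (6,2)N 2/3 ok · (6,3)N 2/2 ok
For instance (0,2) has only 0/2 same-type neighbors, below 3/5.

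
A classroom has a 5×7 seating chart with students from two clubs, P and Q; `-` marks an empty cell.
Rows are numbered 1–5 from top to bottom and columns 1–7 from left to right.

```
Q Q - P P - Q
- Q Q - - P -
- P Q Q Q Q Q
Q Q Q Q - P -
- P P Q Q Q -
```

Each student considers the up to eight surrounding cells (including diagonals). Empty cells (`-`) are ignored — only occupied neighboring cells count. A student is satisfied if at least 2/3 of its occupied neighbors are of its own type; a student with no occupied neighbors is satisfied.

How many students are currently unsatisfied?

14

Row 1: (1,1)Q 2/2 satisfied · (1,2)Q 3/3 satisfied · (1,4)P 1/2 not · (1,5)P 2/2 satisfied · (1,7)Q 0/1 not
Row 2: (2,2)Q 4/5 satisfied · (2,3)Q 4/6 satisfied · (2,6)P 1/5 not
Row 3: (3,2)P 0/6 not · (3,3)Q 6/7 satisfied · (3,4)Q 5/5 satisfied · (3,5)Q 3/5 not · (3,6)Q 2/4 not · (3,7)Q 1/3 not
Row 4: (4,1)Q 1/3 not · (4,2)Q 3/6 not · (4,3)Q 5/8 not · (4,4)Q 6/7 satisfied · (4,6)P 0/5 not
Row 5: (5,2)P 1/4 not · (5,3)P 1/5 not · (5,4)Q 3/4 satisfied · (5,5)Q 3/4 satisfied · (5,6)Q 1/2 not
Unsatisfied: (1,4), (1,7), (2,6), (3,2), (3,5), (3,6), (3,7), (4,1), (4,2), (4,3), (4,6), (5,2), (5,3), (5,6) — 14 in total.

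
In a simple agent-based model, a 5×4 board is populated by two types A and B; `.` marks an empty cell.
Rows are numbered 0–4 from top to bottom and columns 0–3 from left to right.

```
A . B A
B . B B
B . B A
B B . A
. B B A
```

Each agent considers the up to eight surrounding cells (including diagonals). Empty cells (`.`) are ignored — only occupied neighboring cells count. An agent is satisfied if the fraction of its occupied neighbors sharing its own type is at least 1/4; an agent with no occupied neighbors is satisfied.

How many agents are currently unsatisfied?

2

(0,0)A 0/1 unhappy
(0,2)B 2/3 ok
(0,3)A 0/3 unhappy
(1,0)B 1/2 ok
(1,2)B 3/5 ok
(1,3)B 3/5 ok
(2,0)B 3/3 ok
(2,2)B 3/5 ok
(2,3)A 1/4 ok
(3,0)B 3/3 ok
(3,1)B 5/5 ok
(3,3)A 2/4 ok
(4,1)B 3/3 ok
(4,2)B 2/4 ok
(4,3)A 1/2 ok
Unsatisfied: (0,0), (0,3) — 2 in total.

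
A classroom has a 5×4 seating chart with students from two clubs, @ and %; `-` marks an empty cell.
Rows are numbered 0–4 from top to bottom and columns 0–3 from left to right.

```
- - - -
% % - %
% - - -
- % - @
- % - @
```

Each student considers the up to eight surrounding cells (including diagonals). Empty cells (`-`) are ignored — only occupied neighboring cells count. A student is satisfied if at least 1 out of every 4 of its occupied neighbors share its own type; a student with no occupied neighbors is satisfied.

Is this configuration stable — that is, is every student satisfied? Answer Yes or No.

Yes

Row 1: (1,0)% 2/2 ✓ · (1,1)% 2/2 ✓ · (1,3)% 0/0 ✓
Row 2: (2,0)% 3/3 ✓
Row 3: (3,1)% 2/2 ✓ · (3,3)@ 1/1 ✓
Row 4: (4,1)% 1/1 ✓ · (4,3)@ 1/1 ✓
All meet the threshold, so the configuration is stable.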